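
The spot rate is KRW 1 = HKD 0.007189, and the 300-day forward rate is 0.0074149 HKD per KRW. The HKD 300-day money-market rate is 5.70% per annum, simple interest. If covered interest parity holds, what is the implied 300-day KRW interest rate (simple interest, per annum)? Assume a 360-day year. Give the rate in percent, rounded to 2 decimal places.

1.87%

T = 300/360 years.
By CIP, F/S equals the HKD-to-KRW growth ratio: 0.0074149/0.007189 = 1.0314230.
The HKD side grows by 1 + 0.0570×300/360 = 1.047500.
So the KRW growth factor = 1.0155872.
r = (1.0155872 − 1)/(300/360) = 0.018705 → 1.87%.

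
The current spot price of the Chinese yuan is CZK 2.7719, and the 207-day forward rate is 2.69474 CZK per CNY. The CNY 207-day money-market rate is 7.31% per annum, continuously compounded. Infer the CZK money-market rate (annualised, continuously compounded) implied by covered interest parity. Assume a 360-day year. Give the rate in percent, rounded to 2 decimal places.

T = 207/360 years.
By CIP, F/S equals the CZK-to-CNY growth ratio: 2.69474/2.7719 = 0.9721635.
The CNY side grows by e^(0.0731×207/360) = 1.0429284.
That pins the CZK growth at 1.0138969.
r = ln(1.0138969)/(207/360) = 0.024002 → 2.40%.

2.40%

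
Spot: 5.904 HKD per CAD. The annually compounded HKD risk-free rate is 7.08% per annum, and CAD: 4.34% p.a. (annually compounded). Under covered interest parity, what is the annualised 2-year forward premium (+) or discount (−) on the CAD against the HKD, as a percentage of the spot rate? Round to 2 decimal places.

T = 2 years.
No-arbitrage forward: 5.904 × 1.1466126 / 1.0886836 = 6.218153 HKD/CAD.
(F − S)/S ÷ T = (6.218153 − 5.904)/5.904/2 = 0.026605 → 2.66%.

+2.66%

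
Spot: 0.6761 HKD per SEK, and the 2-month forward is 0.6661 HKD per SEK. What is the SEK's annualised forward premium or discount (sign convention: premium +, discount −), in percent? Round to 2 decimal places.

T = 2/12 years.
(F − S)/S = (0.6661 − 0.6761)/0.6761 = -0.0147907.
Annualise by dividing by T: -0.0147907 / (2/12) = -0.088744 → -8.87%.

-8.87%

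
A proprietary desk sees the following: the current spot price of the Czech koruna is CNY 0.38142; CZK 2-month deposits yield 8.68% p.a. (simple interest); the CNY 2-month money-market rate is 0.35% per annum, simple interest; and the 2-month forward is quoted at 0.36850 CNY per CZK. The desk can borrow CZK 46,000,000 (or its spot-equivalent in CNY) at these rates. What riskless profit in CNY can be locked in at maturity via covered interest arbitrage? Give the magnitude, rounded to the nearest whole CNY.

CNY 359,330

T = 2/12 years.
Keep in CZK, deliver into the forward: 46,000,000·1.0144666667·0.36850 = CNY 17,196,224.47.
Swap to CNY now, deposit: 46,000,000·0.38142·1.0005833333 = CNY 17,555,554.77.
The quoted forward undervalues CZK, so borrow CZK, convert to CNY at spot, deposit the CNY at 0.35%, and buy CZK forward at 0.36850 to cover the loan.
The gap between the two covered legs is CNY 359,330.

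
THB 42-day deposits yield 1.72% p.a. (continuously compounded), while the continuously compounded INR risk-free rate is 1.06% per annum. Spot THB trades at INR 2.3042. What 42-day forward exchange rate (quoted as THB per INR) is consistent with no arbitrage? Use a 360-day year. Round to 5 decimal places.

0.43432

T = 42/360 years.
INR growth factor: e^(0.0106×42/360) = 1.0012374.
Growth of 1 THB over T: e^(0.0172×42/360) = 1.0020087.
So F = 2.3042 × 1.0012374 / 1.0020087 = 2.302426 (INR/THB).
Invert for THB per INR: 1 / 2.302426 = 0.43432.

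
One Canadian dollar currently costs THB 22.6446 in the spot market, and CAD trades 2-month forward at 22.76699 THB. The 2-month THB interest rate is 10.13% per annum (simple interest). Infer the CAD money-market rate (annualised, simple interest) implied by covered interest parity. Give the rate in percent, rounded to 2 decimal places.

6.85%

T = 2/12 years.
F/S = 22.76699/22.6446 = 1.0054048 = (growth of THB) / (growth of CAD).
The THB side grows by 1 + 0.1013×2/12 = 1.0168833.
Hence g_CAD = 1.0114168.
r = (1.0114168 − 1)/(2/12) = 0.068501 → 6.85%.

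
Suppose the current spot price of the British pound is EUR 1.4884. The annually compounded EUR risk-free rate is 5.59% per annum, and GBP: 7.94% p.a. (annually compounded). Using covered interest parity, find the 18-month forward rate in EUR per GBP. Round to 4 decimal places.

1.4401

T = 18/12 years.
EUR accumulates by (1 + 0.0559)^(18/12) = 1.0850111.
GBP growth factor: (1 + 0.0794)^(18/12) = 1.1214337.
CIP: F = S · (grow EUR)/(grow GBP) = 1.4884 × 1.0850111/1.1214337 = 1.440059 EUR per GBP.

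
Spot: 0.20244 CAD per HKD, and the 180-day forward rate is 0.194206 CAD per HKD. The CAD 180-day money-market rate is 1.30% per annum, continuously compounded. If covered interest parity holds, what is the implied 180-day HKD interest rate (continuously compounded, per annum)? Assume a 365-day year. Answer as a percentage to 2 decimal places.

9.72%

T = 180/365 years.
F/S = 0.194206/0.20244 = 0.9593262 = (growth of CAD) / (growth of HKD).
CAD growth factor: e^(0.0130×180/365) = 1.0064316.
So the HKD growth factor = 1.0491026.
r = ln(1.0491026)/(180/365) = 0.097202 → 9.72%.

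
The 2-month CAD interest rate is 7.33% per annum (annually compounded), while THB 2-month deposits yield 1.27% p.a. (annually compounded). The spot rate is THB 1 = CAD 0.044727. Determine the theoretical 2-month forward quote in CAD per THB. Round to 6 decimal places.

0.045162

T = 2/12 years.
Growth of 1 CAD over T: (1 + 0.0733)^(2/12) = 1.0118594.
Growth of 1 THB over T: (1 + 0.0127)^(2/12) = 1.0021056.
So F = 0.044727 × 1.0118594 / 1.0021056 = 0.04516234 (CAD/THB).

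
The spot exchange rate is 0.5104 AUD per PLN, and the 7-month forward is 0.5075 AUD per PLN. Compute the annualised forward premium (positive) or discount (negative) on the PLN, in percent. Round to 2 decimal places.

T = 7/12 years.
PLN trades forward at -0.56818% vs spot over the period.
Annualise by dividing by T: -0.0056818 / (7/12) = -0.009740 → -0.97%.

-0.97%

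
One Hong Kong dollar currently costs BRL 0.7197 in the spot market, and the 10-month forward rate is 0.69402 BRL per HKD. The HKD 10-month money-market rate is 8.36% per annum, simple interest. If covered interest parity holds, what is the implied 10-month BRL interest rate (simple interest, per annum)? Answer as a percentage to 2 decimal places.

3.78%

T = 10/12 years.
By CIP, F/S equals the BRL-to-HKD growth ratio: 0.69402/0.7197 = 0.9643185.
The HKD side grows by 1 + 0.0836×10/12 = 1.0696667.
Hence g_BRL = 1.0314994.
(1.0314994 − 1)/T = 0.037799, i.e. 3.78%.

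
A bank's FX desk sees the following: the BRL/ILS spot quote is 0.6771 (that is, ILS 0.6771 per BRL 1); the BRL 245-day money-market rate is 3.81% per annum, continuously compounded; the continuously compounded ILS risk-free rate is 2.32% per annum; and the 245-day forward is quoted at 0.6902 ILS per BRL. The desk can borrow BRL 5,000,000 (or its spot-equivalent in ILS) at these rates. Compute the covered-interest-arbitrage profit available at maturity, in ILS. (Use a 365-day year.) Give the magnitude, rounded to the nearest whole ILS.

T = 245/365 years.
Route A — deposit BRL, sell forward: 5,000,000 × 1.025903792 × 0.6902 = ILS 3,540,393.99.
Route B — convert at spot, deposit ILS: 5,000,000 × 0.6771 × 1.015694488 = ILS 3,438,633.69.
The quoted forward overvalues BRL, so borrow ILS, buy BRL at spot, deposit the BRL at 3.81%, and sell the proceeds forward at 0.6902.
Arbitrage profit = |3,540,393.99 − 3,438,633.69| = ILS 101,760.

ILS 101,760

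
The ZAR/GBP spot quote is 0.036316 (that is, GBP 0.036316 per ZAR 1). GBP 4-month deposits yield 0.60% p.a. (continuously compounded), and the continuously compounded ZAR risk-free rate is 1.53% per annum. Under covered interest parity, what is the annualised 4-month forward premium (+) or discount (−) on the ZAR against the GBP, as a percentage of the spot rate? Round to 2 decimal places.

-0.93%

T = 4/12 years.
F = S · g_GBP/g_ZAR = 0.036316 × 1.002002/1.005113 = 0.036203596.
(F − S)/S ÷ T = (0.036203596 − 0.036316)/0.036316/(4/12) = -0.009285 → -0.93%.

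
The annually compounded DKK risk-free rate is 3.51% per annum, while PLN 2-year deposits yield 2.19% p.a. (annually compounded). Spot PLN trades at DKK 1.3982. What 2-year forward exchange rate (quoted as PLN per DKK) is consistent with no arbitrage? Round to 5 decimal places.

T = 2 years.
DKK growth factor: (1 + 0.0351)^2 = 1.071432.
PLN accumulates by (1 + 0.0219)^2 = 1.0442796.
CIP: F = S · (grow DKK)/(grow PLN) = 1.3982 × 1.071432/1.0442796 = 1.434555 DKK per PLN.
Quoted the other way: 1/1.434555 = 0.69708 PLN per DKK.

0.69708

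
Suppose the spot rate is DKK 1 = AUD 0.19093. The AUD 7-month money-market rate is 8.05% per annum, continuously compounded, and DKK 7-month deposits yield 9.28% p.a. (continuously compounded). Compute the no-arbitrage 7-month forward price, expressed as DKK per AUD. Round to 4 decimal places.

5.2752

T = 7/12 years.
Growth of 1 AUD over T: e^(0.0805×7/12) = 1.0480783.
Growth of 1 DKK over T: e^(0.0928×7/12) = 1.0556253.
Forward (AUD per DKK) = 0.19093 × 1.0480783 / 1.0556253 = 0.1895650.
Invert for DKK per AUD: 1 / 0.1895650 = 5.2752.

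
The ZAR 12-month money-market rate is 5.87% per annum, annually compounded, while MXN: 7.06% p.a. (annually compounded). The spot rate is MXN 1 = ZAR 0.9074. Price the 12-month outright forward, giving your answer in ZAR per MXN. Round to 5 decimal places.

0.89731

T = 1 year.
Growth of 1 ZAR over T: (1 + 0.0587)^1 = 1.058700.
Growth of 1 MXN over T: (1 + 0.0706)^1 = 1.070600.
CIP: F = S · (grow ZAR)/(grow MXN) = 0.9074 × 1.058700/1.070600 = 0.8973140 ZAR per MXN.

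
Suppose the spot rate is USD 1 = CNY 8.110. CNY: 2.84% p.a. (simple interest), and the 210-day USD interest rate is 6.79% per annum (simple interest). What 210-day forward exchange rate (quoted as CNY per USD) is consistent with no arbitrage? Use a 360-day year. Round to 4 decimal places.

T = 210/360 years.
CNY growth factor: 1 + 0.0284×210/360 = 1.0165667.
Growth of 1 USD over T: 1 + 0.0679×210/360 = 1.0396083.
CIP: F = S · (grow CNY)/(grow USD) = 8.11 × 1.0165667/1.0396083 = 7.930252 CNY per USD.

7.9303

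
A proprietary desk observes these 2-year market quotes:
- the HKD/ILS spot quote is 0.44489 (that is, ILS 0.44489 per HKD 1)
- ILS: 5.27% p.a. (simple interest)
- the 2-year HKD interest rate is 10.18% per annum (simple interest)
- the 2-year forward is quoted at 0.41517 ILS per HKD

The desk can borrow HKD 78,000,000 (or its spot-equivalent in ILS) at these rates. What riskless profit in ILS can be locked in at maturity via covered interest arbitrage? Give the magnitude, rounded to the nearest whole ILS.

ILS 617,542

T = 2 years.
Invest the HKD and cover forward: 78,000,000 × 1.203600 × 0.41517 = ILS 38,976,491.74.
Convert at spot and invest in ILS: 78,000,000 × 0.44489 × 1.105400 = ILS 38,358,949.67.
The quoted forward overvalues HKD, so borrow ILS, buy HKD at spot, deposit the HKD at 10.18%, and sell the proceeds forward at 0.41517.
Profit = 38,976,491.74 − 38,358,949.67 = ILS 617,542.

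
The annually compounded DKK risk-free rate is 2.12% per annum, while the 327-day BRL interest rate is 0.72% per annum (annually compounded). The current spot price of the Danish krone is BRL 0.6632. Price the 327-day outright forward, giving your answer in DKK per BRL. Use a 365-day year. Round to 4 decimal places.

1.5266

T = 327/365 years.
BRL growth factor: (1 + 0.0072)^(327/365) = 1.006448.
DKK accumulates by (1 + 0.0212)^(327/365) = 1.0189721.
Forward (BRL per DKK) = 0.6632 × 1.006448 / 1.0189721 = 0.6550487.
Quoted the other way: 1/0.6550487 = 1.5266 DKK per BRL.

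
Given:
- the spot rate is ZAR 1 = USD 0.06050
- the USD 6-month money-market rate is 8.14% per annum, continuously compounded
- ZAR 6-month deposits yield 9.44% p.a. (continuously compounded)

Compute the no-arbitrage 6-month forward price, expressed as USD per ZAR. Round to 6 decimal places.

0.060108

T = 6/12 years.
USD accumulates by e^(0.0814×6/12) = 1.0415396.
Growth of 1 ZAR over T: e^(0.0944×6/12) = 1.0483317.
CIP: F = S · (grow USD)/(grow ZAR) = 0.0605 × 1.0415396/1.0483317 = 0.06010802 USD per ZAR.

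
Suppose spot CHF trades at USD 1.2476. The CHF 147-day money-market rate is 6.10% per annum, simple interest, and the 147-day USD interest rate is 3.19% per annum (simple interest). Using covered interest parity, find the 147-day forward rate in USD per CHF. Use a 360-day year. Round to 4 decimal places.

1.2331

T = 147/360 years.
USD growth factor: 1 + 0.0319×147/360 = 1.0130258.
Growth of 1 CHF over T: 1 + 0.0610×147/360 = 1.0249083.
CIP: F = S · (grow USD)/(grow CHF) = 1.2476 × 1.0130258/1.0249083 = 1.233136 USD per CHF.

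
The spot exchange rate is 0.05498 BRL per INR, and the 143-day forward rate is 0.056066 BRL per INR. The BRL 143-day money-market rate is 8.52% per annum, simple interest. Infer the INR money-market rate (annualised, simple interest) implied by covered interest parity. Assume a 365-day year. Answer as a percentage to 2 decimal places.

3.41%

T = 143/365 years.
By CIP, F/S equals the BRL-to-INR growth ratio: 0.056066/0.05498 = 1.0197526.
The BRL side grows by 1 + 0.0852×143/365 = 1.0333797.
Hence g_INR = 1.0133631.
(1.0133631 − 1)/T = 0.034109, i.e. 3.41%.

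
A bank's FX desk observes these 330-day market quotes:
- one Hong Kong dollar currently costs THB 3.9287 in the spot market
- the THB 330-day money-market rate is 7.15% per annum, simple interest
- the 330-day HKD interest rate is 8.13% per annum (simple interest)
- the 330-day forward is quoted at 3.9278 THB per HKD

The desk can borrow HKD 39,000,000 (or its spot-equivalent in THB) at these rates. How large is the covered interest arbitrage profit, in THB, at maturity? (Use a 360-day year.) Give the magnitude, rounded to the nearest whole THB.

T = 330/360 years.
Invest the HKD and cover forward: 39,000,000 × 1.074525 × 3.9278 = THB 164,600,252.51.
Convert at spot and invest in THB: 39,000,000 × 3.9287 × 1.06554166667 = THB 163,261,548.29.
The quoted forward overvalues HKD, so borrow THB, buy HKD at spot, deposit the HKD at 8.13%, and sell the proceeds forward at 3.9278.
Arbitrage profit = |164,600,252.51 − 163,261,548.29| = THB 1,338,704.

THB 1,338,704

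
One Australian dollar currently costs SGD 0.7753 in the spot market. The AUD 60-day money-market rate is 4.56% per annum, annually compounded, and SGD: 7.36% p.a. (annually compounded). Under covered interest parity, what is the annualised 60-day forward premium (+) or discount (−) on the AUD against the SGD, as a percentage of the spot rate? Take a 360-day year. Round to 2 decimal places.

+2.65%

T = 60/360 years.
CIP forward (SGD per AUD) = 0.7753 × 1.0119066/1.0074595 = 0.7787223.
(F − S)/S ÷ T = (0.7787223 − 0.7753)/0.7753/(60/360) = 0.026485 → 2.65%.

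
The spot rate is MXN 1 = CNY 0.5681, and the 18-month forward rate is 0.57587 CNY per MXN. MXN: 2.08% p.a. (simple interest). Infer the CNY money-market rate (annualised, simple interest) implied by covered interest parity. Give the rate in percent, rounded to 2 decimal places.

3.02%

T = 18/12 years.
F/S = 0.57587/0.5681 = 1.0136772 = (growth of CNY) / (growth of MXN).
MXN growth factor: 1 + 0.0208×18/12 = 1.031200.
So the CNY growth factor = 1.0453039.
r = (1.0453039 − 1)/(18/12) = 0.030203 → 3.02%.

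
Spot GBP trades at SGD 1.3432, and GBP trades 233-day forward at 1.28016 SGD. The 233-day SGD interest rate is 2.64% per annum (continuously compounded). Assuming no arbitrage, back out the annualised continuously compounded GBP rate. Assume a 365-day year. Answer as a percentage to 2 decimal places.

10.17%

T = 233/365 years.
F/S = 1.28016/1.3432 = 0.9530673 = (growth of SGD) / (growth of GBP).
SGD growth factor: e^(0.0264×233/365) = 1.0169954.
So the GBP growth factor = 1.0670762.
Take logs: ln 1.0670762 / (233/365) = 0.101702, so 10.17%.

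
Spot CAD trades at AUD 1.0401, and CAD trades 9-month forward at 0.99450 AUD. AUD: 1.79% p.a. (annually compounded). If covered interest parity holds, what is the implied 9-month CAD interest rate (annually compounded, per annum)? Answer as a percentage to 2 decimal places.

T = 9/12 years.
By CIP, F/S equals the AUD-to-CAD growth ratio: 0.9945/1.0401 = 0.9561581.
AUD growth factor: (1 + 0.0179)^(9/12) = 1.0133952.
That pins the CAD growth at 1.0598615.
r = 1.0598615^(12/9) − 1 = 0.080601 → 8.06%.

8.06%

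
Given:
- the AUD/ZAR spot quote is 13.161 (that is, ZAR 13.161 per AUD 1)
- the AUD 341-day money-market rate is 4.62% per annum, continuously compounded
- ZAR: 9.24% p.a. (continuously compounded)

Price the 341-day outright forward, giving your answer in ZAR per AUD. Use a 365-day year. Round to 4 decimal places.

13.7415

T = 341/365 years.
Growth of 1 ZAR over T: e^(0.0924×341/365) = 1.0901599.
Growth of 1 AUD over T: e^(0.0462×341/365) = 1.04410723.
So F = 13.161 × 1.0901599 / 1.04410723 = 13.741495 (ZAR/AUD).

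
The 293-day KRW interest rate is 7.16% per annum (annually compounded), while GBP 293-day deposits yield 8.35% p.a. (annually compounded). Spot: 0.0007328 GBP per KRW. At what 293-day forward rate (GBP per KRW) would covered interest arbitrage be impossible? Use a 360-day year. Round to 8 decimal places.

0.00073942

T = 293/360 years.
GBP growth factor: (1 + 0.0835)^(293/360) = 1.0674483.
KRW growth factor: (1 + 0.0716)^(293/360) = 1.0578968.
CIP: F = S · (grow GBP)/(grow KRW) = 0.0007328 × 1.0674483/1.0578968 = 0.0007394163 GBP per KRW.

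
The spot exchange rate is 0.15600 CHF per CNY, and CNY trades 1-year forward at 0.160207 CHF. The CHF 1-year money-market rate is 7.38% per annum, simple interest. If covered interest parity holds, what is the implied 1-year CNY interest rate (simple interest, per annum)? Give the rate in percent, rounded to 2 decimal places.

4.56%

T = 1 year.
F/S = 0.160207/0.156 = 1.0269679 = (growth of CHF) / (growth of CNY).
CHF growth factor: 1 + 0.0738×1 = 1.073800.
That pins the CNY growth at 1.0456023.
r = (1.0456023 − 1)/1 = 0.045602 → 4.56%.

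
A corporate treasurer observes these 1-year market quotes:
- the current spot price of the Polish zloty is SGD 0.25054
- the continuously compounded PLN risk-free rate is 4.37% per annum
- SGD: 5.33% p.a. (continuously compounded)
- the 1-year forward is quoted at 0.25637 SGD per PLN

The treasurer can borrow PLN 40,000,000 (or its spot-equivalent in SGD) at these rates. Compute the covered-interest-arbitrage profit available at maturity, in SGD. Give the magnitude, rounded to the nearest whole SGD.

SGD 142,628

T = 1 year.
Route A — deposit PLN, sell forward: 40,000,000 × 1.0446689072 × 0.25637 = SGD 10,712,870.71.
Route B — convert at spot, deposit SGD: 40,000,000 × 0.25054 × 1.0547460215 = SGD 10,570,242.73.
The quoted forward overvalues PLN, so borrow SGD, buy PLN at spot, deposit the PLN at 4.37%, and sell the proceeds forward at 0.25637.
Profit = 10,712,870.71 − 10,570,242.73 = SGD 142,628.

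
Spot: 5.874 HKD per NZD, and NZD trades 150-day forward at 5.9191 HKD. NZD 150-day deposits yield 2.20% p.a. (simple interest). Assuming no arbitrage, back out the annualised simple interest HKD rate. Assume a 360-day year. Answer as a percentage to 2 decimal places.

4.06%

T = 150/360 years.
CIP gives F = S · g_HKD/g_NZD, so g_HKD/g_NZD = 5.9191/5.874 = 1.0076779.
NZD growth factor: 1 + 0.0220×150/360 = 1.0091667.
That pins the HKD growth at 1.016915.
(1.016915 − 1)/T = 0.040596, i.e. 4.06%.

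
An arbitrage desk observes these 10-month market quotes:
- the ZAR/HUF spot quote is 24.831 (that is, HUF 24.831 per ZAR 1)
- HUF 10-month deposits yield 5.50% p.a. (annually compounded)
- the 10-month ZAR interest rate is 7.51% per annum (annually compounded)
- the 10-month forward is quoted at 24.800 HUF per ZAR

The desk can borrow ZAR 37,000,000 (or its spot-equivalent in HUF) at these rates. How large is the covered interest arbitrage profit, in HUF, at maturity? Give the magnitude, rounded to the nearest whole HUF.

T = 10/12 years.
Route A — deposit ZAR, sell forward: 37,000,000 × 1.06220266055 × 24.800 = HUF 974,677,161.32.
Route B — convert at spot, deposit HUF: 37,000,000 × 24.831 × 1.04562762767 = HUF 960,667,246.04.
The quoted forward overvalues ZAR, so borrow HUF, buy ZAR at spot, deposit the ZAR at 7.51%, and sell the proceeds forward at 24.800.
Arbitrage profit = |974,677,161.32 − 960,667,246.04| = HUF 14,009,915.

HUF 14,009,915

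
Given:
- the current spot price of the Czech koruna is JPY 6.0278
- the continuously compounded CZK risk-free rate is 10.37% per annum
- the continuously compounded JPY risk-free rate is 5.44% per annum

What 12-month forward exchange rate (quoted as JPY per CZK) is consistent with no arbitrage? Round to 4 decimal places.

5.7378

T = 1 year.
JPY accumulates by e^(0.0544×1) = 1.0559069.
CZK accumulates by e^(0.1037×1) = 1.1092676.
Forward (JPY per CZK) = 6.0278 × 1.0559069 / 1.1092676 = 5.737836.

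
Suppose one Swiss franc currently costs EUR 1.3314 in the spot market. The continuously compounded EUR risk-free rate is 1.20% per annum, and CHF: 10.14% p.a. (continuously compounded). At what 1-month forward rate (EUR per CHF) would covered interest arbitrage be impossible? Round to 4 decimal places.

1.3215

T = 1/12 years.
Growth of 1 EUR over T: e^(0.0120×1/12) = 1.0010005.
Growth of 1 CHF over T: e^(0.1014×1/12) = 1.0084858.
CIP: F = S · (grow EUR)/(grow CHF) = 1.3314 × 1.0010005/1.0084858 = 1.321518 EUR per CHF.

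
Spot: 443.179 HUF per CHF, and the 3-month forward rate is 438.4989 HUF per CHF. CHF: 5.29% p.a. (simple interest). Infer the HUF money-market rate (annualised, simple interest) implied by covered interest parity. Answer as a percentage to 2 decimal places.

1.01%

T = 3/12 years.
CIP gives F = S · g_HUF/g_CHF, so g_HUF/g_CHF = 438.4989/443.179 = 0.9894397.
The CHF side grows by 1 + 0.0529×3/12 = 1.013225.
That pins the HUF growth at 1.002525.
(1.002525 − 1)/T = 0.010100, i.e. 1.01%.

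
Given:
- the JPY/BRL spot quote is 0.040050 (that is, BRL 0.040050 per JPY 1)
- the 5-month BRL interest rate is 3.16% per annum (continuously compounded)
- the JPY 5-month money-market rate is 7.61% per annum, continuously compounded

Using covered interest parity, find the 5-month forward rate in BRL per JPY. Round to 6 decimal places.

0.039314

T = 5/12 years.
BRL accumulates by e^(0.0316×5/12) = 1.0132537.
Growth of 1 JPY over T: e^(0.0761×5/12) = 1.0322164.
So F = 0.04005 × 1.0132537 / 1.0322164 = 0.03931425 (BRL/JPY).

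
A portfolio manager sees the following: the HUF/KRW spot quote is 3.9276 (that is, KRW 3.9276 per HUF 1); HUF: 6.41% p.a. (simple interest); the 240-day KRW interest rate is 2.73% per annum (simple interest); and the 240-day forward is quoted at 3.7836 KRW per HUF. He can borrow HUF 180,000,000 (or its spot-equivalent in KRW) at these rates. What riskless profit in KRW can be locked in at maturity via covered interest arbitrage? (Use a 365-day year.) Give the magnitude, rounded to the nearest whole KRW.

KRW 9,905,786

T = 240/365 years.
Route A — deposit HUF, sell forward: 180,000,000 × 1.04214794521 × 3.7836 = KRW 709,752,773.79.
Route B — convert at spot, deposit KRW: 180,000,000 × 3.9276 × 1.01795068493 = KRW 719,658,559.82.
The quoted forward undervalues HUF, so borrow HUF, convert to KRW at spot, deposit the KRW at 2.73%, and buy HUF forward at 3.7836 to cover the loan.
Profit = 719,658,559.82 − 709,752,773.79 = KRW 9,905,786.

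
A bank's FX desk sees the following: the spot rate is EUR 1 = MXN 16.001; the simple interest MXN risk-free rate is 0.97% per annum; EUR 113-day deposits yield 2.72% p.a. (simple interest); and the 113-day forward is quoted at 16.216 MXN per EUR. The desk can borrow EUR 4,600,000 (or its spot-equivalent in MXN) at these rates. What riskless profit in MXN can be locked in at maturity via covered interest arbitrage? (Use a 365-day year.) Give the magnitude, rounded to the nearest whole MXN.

MXN 1,396,104

T = 113/365 years.
Invest the EUR and cover forward: 4,600,000 × 1.0084208219 × 16.216 = MXN 75,221,739.42.
Convert at spot and invest in MXN: 4,600,000 × 16.001 × 1.0030030137 = MXN 73,825,635.62.
The quoted forward overvalues EUR, so borrow MXN, buy EUR at spot, deposit the EUR at 2.72%, and sell the proceeds forward at 16.216.
Arbitrage profit = |75,221,739.42 − 73,825,635.62| = MXN 1,396,104.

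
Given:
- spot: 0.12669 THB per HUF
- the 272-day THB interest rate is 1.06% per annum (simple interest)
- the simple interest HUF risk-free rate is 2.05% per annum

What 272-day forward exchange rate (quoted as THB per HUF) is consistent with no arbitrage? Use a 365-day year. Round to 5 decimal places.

0.12577

T = 272/365 years.
THB growth factor: 1 + 0.0106×272/365 = 1.0078992.
HUF growth factor: 1 + 0.0205×272/365 = 1.0152767.
Forward (THB per HUF) = 0.12669 × 1.0078992 / 1.0152767 = 0.1257694.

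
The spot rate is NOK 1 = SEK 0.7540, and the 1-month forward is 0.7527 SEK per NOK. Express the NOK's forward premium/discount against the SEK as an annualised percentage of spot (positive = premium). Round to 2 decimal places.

T = 1/12 years.
(F − S)/S = (0.7527 − 0.754)/0.754 = -0.0017241.
×(1/T) gives -2.07% p.a.

-2.07%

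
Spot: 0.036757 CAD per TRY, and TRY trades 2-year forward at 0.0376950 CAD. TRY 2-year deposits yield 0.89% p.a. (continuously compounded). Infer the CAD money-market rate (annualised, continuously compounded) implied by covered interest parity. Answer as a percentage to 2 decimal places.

2.15%

T = 2 years.
F/S = 0.037695/0.036757 = 1.0255189 = (growth of CAD) / (growth of TRY).
The TRY side grows by e^(0.0089×2) = 1.0179594.
Hence g_CAD = 1.0439366.
Take logs: ln 1.0439366 / 2 = 0.021499, so 2.15%.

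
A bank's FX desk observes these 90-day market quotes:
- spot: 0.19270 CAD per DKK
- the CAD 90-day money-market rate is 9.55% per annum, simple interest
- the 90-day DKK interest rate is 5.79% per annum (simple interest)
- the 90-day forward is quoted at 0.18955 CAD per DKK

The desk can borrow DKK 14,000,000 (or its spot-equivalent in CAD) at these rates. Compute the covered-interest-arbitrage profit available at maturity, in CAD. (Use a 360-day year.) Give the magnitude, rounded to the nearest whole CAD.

CAD 70,098

T = 90/360 years.
Route A — deposit DKK, sell forward: 14,000,000 × 1.014475 × 0.18955 = CAD 2,692,112.31.
Route B — convert at spot, deposit CAD: 14,000,000 × 0.19270 × 1.023875 = CAD 2,762,209.98.
The quoted forward undervalues DKK, so borrow DKK, convert to CAD at spot, deposit the CAD at 9.55%, and buy DKK forward at 0.18955 to cover the loan.
Arbitrage profit = |2,692,112.31 − 2,762,209.98| = CAD 70,098.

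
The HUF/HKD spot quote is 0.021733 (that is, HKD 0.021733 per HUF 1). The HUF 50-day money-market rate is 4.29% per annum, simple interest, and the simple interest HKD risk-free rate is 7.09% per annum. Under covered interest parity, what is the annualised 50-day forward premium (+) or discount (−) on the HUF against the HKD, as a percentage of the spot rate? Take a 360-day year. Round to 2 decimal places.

+2.78%

T = 50/360 years.
CIP forward (HKD per HUF) = 0.021733 × 1.0098472/1.0059583 = 0.021817017.
(F − S)/S ÷ T = (0.021817017 − 0.021733)/0.021733/(50/360) = 0.027834 → 2.78%.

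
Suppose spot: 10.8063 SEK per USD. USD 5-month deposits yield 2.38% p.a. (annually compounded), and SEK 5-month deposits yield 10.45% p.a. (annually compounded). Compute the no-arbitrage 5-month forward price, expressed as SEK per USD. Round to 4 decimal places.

11.1534

T = 5/12 years.
SEK growth factor: (1 + 0.1045)^(5/12) = 1.04228315.
Growth of 1 USD over T: (1 + 0.0238)^(5/12) = 1.00984868.
CIP: F = S · (grow SEK)/(grow USD) = 10.8063 × 1.04228315/1.00984868 = 11.153378 SEK per USD.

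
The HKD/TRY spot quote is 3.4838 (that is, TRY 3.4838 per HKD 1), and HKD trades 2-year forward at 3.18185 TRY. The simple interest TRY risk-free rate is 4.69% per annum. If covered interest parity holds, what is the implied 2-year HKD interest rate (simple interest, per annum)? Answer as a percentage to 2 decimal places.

T = 2 years.
By CIP, F/S equals the TRY-to-HKD growth ratio: 3.18185/3.4838 = 0.9133274.
TRY growth factor: 1 + 0.0469×2 = 1.093800.
That pins the HKD growth at 1.197599.
(1.197599 − 1)/T = 0.098800, i.e. 9.88%.

9.88%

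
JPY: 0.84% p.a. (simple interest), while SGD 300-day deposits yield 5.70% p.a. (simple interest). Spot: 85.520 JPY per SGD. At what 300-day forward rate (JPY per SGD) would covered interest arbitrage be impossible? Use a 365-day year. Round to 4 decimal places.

T = 300/365 years.
JPY growth factor: 1 + 0.0084×300/365 = 1.00690411.
SGD accumulates by 1 + 0.0570×300/365 = 1.04684932.
So F = 85.52 × 1.00690411 / 1.04684932 = 82.256766 (JPY/SGD).

82.2568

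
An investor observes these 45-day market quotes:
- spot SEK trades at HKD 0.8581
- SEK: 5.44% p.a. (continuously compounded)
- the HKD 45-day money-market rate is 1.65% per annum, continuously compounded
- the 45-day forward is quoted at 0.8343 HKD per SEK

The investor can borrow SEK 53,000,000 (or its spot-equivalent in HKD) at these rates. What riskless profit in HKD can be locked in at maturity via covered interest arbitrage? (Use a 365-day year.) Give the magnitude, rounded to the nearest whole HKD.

HKD 1,056,451

T = 45/365 years.
Keep in SEK, deliver into the forward: 53,000,000·1.0067293906·0.8343 = HKD 44,515,459.52.
Swap to HKD now, deposit: 53,000,000·0.8581·1.0020363171 = HKD 45,571,910.28.
The quoted forward undervalues SEK, so borrow SEK, convert to HKD at spot, deposit the HKD at 1.65%, and buy SEK forward at 0.8343 to cover the loan.
Arbitrage profit = |44,515,459.52 − 45,571,910.28| = HKD 1,056,451.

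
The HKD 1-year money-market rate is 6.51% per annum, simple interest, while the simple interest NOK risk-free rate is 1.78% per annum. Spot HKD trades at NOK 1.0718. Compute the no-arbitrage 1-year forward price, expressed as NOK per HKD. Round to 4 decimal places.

T = 1 year.
NOK accumulates by 1 + 0.0178×1 = 1.017800.
HKD growth factor: 1 + 0.0651×1 = 1.065100.
CIP: F = S · (grow NOK)/(grow HKD) = 1.0718 × 1.017800/1.065100 = 1.024202 NOK per HKD.

1.0242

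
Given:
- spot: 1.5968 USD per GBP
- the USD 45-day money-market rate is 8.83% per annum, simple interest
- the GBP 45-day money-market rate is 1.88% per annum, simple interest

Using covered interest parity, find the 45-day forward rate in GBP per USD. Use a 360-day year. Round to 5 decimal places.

T = 45/360 years.
USD accumulates by 1 + 0.0883×45/360 = 1.0110375.
Growth of 1 GBP over T: 1 + 0.0188×45/360 = 1.002350.
Forward (USD per GBP) = 1.5968 × 1.0110375 / 1.002350 = 1.610640.
Invert for GBP per USD: 1 / 1.610640 = 0.62087.

0.62087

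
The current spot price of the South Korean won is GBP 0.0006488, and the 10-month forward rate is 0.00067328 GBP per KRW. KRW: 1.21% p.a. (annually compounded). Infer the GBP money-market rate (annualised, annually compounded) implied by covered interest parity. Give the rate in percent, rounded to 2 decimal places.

T = 10/12 years.
F/S = 0.00067328/0.0006488 = 1.0377312 = (growth of GBP) / (growth of KRW).
KRW growth factor: (1 + 0.0121)^(10/12) = 1.0100732.
So the GBP growth factor = 1.0481845.
Annualise: 1.0481845^(12/10) − 1 = 0.058097 = 5.81%.

5.81%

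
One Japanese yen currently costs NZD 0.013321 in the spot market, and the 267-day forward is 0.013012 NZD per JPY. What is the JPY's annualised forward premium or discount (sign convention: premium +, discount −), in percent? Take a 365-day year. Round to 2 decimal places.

T = 267/365 years.
(F − S)/S = (0.013012 − 0.013321)/0.013321 = -0.0231965.
Per annum: -0.0231965 / (267/365) = -0.031711 = -3.17%.

-3.17%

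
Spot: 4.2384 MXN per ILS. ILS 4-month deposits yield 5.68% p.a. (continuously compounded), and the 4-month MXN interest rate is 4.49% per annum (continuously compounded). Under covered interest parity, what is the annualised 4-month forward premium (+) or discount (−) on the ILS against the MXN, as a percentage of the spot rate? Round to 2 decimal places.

-1.19%

T = 4/12 years.
F = S · g_MXN/g_ILS = 4.2384 × 1.0150792/1.0191137 = 4.2216209.
Annualised premium = (F − S)/S × (1/T) = (4.2216209 − 4.2384)/4.2384 ÷ (4/12) = -1.19%.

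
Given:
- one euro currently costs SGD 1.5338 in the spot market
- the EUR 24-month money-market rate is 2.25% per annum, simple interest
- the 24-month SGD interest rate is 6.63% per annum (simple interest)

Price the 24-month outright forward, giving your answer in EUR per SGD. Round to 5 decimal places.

0.60155

T = 2 years.
SGD growth factor: 1 + 0.0663×2 = 1.132600.
EUR growth factor: 1 + 0.0225×2 = 1.045000.
Forward (SGD per EUR) = 1.5338 × 1.132600 / 1.045000 = 1.662375.
Quoted the other way: 1/1.662375 = 0.60155 EUR per SGD.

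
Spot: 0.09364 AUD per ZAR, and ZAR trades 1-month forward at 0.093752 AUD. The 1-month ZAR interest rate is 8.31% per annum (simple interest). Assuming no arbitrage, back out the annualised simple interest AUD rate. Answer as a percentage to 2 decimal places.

T = 1/12 years.
By CIP, F/S equals the AUD-to-ZAR growth ratio: 0.093752/0.09364 = 1.0011961.
The ZAR side grows by 1 + 0.0831×1/12 = 1.006925.
Hence g_AUD = 1.0081294.
(1.0081294 − 1)/T = 0.097553, i.e. 9.76%.

9.76%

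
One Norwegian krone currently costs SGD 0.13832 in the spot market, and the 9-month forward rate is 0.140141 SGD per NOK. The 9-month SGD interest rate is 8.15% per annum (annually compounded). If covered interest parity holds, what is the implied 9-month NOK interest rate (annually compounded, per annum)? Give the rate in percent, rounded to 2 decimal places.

T = 9/12 years.
F/S = 0.140141/0.13832 = 1.0131651 = (growth of SGD) / (growth of NOK).
The SGD side grows by (1 + 0.0815)^(9/12) = 1.0605225.
Hence g_NOK = 1.046742.
Annualise: 1.046742^(12/9) − 1 = 0.062803 = 6.28%.

6.28%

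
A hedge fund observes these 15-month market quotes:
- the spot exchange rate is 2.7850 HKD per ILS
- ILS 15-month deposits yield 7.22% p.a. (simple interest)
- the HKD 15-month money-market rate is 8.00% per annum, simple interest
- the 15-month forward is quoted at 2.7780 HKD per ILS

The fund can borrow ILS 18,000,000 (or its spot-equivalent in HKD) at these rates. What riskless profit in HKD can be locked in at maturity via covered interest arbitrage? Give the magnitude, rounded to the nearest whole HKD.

HKD 626,139

T = 15/12 years.
Route A — deposit ILS, sell forward: 18,000,000 × 1.090250 × 2.7780 = HKD 54,516,861.00.
Route B — convert at spot, deposit HKD: 18,000,000 × 2.7850 × 1.100000 = HKD 55,143,000.00.
The quoted forward undervalues ILS, so borrow ILS, convert to HKD at spot, deposit the HKD at 8.00%, and buy ILS forward at 2.7780 to cover the loan.
Arbitrage profit = |54,516,861.00 − 55,143,000.00| = HKD 626,139.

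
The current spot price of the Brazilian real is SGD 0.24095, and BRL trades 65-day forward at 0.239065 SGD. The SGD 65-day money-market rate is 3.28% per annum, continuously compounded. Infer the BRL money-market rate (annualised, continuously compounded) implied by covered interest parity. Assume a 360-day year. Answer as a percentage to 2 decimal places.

7.63%

T = 65/360 years.
CIP gives F = S · g_SGD/g_BRL, so g_SGD/g_BRL = 0.239065/0.24095 = 0.9921768.
SGD growth factor: e^(0.0328×65/360) = 1.0059398.
So the BRL growth factor = 1.0138715.
Take logs: ln 1.0138715 / (65/360) = 0.076299, so 7.63%.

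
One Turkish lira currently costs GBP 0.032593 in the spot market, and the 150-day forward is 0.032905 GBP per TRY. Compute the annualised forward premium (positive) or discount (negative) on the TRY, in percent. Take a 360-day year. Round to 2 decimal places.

+2.30%

T = 150/360 years.
Period premium: (0.032905 − 0.032593)/0.032593 = 0.0095726.
Annualise by dividing by T: 0.0095726 / (150/360) = 0.022974 → 2.30%.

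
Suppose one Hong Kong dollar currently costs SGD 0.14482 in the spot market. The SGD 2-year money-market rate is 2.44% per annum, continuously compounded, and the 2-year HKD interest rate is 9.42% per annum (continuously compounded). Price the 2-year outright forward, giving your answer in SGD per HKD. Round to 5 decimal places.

T = 2 years.
SGD accumulates by e^(0.0244×2) = 1.0500103.
HKD accumulates by e^(0.0942×2) = 1.2073163.
Forward (SGD per HKD) = 0.14482 × 1.0500103 / 1.2073163 = 0.1259508.

0.12595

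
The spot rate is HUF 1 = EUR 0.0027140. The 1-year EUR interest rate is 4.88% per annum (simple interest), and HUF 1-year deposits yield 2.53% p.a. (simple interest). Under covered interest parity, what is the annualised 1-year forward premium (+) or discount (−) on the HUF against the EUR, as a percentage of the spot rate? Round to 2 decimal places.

+2.29%

T = 1 year.
No-arbitrage forward: 0.002714 × 1.048800 / 1.025300 = 0.0027762052 EUR/HUF.
(F − S)/S ÷ T = (0.0027762052 − 0.002714)/0.002714/1 = 0.022920 → 2.29%.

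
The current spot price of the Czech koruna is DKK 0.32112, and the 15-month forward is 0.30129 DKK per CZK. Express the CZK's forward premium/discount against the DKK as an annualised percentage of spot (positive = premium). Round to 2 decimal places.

T = 15/12 years.
CZK trades forward at -6.17526% vs spot over the period.
×(1/T) gives -4.94% p.a.

-4.94%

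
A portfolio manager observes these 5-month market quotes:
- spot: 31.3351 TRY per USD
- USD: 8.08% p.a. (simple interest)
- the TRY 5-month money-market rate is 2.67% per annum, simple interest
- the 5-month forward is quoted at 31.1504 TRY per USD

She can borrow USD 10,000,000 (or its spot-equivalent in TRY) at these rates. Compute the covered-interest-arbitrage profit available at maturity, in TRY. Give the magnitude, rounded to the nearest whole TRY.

TRY 5,154,271

T = 5/12 years.
Invest the USD and cover forward: 10,000,000 × 1.03366666667 × 31.1504 = TRY 321,991,301.33.
Convert at spot and invest in TRY: 10,000,000 × 31.3351 × 1.011125 = TRY 316,837,029.88.
The quoted forward overvalues USD, so borrow TRY, buy USD at spot, deposit the USD at 8.08%, and sell the proceeds forward at 31.1504.
Profit = 321,991,301.33 − 316,837,029.88 = TRY 5,154,271.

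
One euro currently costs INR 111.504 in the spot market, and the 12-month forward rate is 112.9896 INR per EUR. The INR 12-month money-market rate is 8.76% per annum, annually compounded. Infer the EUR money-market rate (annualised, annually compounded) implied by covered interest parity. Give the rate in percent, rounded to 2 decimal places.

7.33%

T = 1 year.
F/S = 112.9896/111.504 = 1.0133233 = (growth of INR) / (growth of EUR).
The INR side grows by (1 + 0.0876)^1 = 1.087600.
That pins the EUR growth at 1.0733001.
r = 1.0733001^(1/1) − 1 = 0.073300 → 7.33%.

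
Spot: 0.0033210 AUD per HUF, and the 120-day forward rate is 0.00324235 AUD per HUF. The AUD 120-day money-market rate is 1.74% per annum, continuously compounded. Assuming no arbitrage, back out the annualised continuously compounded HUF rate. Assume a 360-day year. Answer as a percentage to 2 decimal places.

8.93%

T = 120/360 years.
F/S = 0.00324235/0.003321 = 0.9763174 = (growth of AUD) / (growth of HUF).
AUD growth factor: e^(0.0174×120/360) = 1.0058169.
That pins the HUF growth at 1.0302151.
r = ln(1.0302151)/(120/360) = 0.089303 → 8.93%.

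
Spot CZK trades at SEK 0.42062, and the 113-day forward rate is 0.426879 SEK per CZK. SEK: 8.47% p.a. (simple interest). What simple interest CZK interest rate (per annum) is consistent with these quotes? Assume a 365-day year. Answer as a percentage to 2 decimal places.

3.61%

T = 113/365 years.
F/S = 0.426879/0.42062 = 1.0148804 = (growth of SEK) / (growth of CZK).
The SEK side grows by 1 + 0.0847×113/365 = 1.0262222.
That pins the CZK growth at 1.0111755.
(1.0111755 − 1)/T = 0.036098, i.e. 3.61%.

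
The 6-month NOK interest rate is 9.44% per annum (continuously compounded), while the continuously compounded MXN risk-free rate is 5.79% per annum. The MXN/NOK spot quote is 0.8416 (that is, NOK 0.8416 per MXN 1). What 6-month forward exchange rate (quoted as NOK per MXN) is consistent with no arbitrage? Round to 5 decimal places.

0.85710

T = 6/12 years.
NOK accumulates by e^(0.0944×6/12) = 1.0483317.
MXN growth factor: e^(0.0579×6/12) = 1.0293731.
So F = 0.8416 × 1.0483317 / 1.0293731 = 0.8571003 (NOK/MXN).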